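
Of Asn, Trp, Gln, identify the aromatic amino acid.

Phenylalanine (F), tryptophan (W), and tyrosine (Y) have aromatic ring side chains.
Of the listed options, only Trp belongs to this group.

Trp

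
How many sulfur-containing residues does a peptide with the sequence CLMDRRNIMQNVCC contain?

5

Only Cys (C) and Met (M) have a sulfur atom in the side chain.
Matching residues: C1, M3, M9, C13, C14.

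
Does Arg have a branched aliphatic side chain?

No

V, L, and I make up the branched-chain aliphatic group.
Arginine is not in this group.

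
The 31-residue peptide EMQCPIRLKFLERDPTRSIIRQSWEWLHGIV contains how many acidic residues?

4

Only D (aspartate) and E (glutamate) carry a side-chain carboxylic acid.
Matching residues: E1, E12, D14, E25.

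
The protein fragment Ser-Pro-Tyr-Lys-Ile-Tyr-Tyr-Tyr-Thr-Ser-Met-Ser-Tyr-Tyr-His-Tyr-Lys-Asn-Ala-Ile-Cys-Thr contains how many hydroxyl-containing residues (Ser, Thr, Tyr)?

Matching residues: Ser1, Tyr3, Tyr6, Tyr7, Tyr8, Thr9, Ser10, Ser12, Tyr13, Tyr14, Tyr16, Thr22.

12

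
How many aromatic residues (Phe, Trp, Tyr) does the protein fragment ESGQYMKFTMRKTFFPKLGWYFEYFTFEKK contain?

10

Matching residues: Y5, F8, F14, F15, W20, Y21, F22, Y24, F25, F27.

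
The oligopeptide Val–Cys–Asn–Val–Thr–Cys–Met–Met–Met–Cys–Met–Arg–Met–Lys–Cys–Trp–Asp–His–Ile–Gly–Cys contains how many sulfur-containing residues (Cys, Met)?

Matching residues: Cys2, Cys6, Met7, Met8, Met9, Cys10, Met11, Met13, Cys15, Cys21.

10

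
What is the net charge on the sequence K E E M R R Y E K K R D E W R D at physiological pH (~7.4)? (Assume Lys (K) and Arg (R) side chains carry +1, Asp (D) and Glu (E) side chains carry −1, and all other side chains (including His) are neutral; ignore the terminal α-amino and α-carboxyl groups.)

+1

Positive (K, R): K1, R5, R6, K9, K10, R11, R15 → +7.
Negative (D, E): E2, E3, E8, D12, E13, D16 → −6.
Net charge = (+7) + (−6) = +1.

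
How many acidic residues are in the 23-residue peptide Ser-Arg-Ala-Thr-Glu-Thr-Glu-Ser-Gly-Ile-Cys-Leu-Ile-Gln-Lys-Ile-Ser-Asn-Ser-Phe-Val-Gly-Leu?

2

Only D (aspartate) and E (glutamate) carry a side-chain carboxylic acid.
Matching residues: Glu5, Glu7.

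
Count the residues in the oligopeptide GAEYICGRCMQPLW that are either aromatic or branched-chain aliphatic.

4

Aromatic: F, W, Y. Branched-chain aliphatic: I, L, V.
Aromatic residues here: Y4, W14 (2).
Branched-chain aliphatic residues here: I5, L13 (2).
The two groups share no amino acid, so total = 2 + 2 = 4.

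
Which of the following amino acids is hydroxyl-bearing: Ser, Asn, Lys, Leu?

Ser

Serine (S), threonine (T), and tyrosine (Y) each carry a hydroxyl group on the side chain.
Of the listed options, only Ser belongs to this group.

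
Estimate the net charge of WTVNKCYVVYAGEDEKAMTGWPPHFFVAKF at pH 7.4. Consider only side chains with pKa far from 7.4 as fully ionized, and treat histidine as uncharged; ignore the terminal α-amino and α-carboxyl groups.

Near pH 7.4, K and R contribute +1 each, D and E contribute −1 each, and every other side chain (His included, as stated) is uncharged.
Positive (K, R): K5, K16, K29 → +3.
Negative (D, E): E13, D14, E15 → −3.
Net charge = (+3) + (−3) = 0.

0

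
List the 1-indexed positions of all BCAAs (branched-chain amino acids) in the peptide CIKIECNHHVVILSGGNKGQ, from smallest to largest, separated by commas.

2, 4, 10, 11, 12, 13

The BCAAs are Val, Leu, and Ile — aliphatic side chains with a branch point.
Matching residues: I2, I4, V10, V11, I12, L13.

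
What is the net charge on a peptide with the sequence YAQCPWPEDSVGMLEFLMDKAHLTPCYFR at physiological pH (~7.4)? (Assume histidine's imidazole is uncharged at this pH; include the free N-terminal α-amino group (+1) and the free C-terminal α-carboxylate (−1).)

Near pH 7.4, K and R contribute +1 each, D and E contribute −1 each, and every other side chain (His included, as stated) is uncharged.
Positive (K, R): K20, R29 → +2.
Negative (D, E): E8, D9, E15, D19 → −4.
The N-terminus (+1) and C-terminus (−1) cancel.
Net charge = (+2) + (−4) = −2.

-2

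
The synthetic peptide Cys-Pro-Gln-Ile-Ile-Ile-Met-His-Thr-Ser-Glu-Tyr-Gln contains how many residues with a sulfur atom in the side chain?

Only Cys (C) and Met (M) have a sulfur atom in the side chain.
Matching residues: Cys1, Met7.

2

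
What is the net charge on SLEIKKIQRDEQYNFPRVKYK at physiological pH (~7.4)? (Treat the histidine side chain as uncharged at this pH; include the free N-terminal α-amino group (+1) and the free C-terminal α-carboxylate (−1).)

At pH ~7.4 the Lys and Arg side chains are protonated (+1), the Asp and Glu side chains are deprotonated (−1), and with His taken as neutral all other side chains carry no charge.
Positive (K, R): K5, K6, R9, R17, K19, K21 → +6.
Negative (D, E): E3, D10, E11 → −3.
The N-terminus (+1) and C-terminus (−1) cancel.
Net charge = (+6) + (−3) = +3.

+3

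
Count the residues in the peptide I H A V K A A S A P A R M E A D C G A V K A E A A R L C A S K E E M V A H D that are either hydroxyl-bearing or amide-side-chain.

Hydroxyl-bearing: S, T, Y. Amide-side-chain: N, Q.
Hydroxyl-bearing residues here: S8, S30 (2).
Amide-side-chain residues here: none (0).
The two groups share no amino acid, so total = 2 + 0 = 2.

2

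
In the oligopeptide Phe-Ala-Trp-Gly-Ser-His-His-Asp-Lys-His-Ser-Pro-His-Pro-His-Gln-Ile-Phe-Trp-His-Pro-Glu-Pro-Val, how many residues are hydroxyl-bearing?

2

Serine (S), threonine (T), and tyrosine (Y) each carry a hydroxyl group on the side chain.
Matching residues: Ser5, Ser11.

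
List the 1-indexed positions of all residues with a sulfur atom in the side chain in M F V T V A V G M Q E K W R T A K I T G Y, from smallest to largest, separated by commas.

The sulfur-bearing residues are cysteine (–SH) and methionine (–S–CH₃).
Matching residues: M1, M9.

1, 9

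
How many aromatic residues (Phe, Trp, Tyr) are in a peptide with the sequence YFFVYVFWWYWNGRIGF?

Matching residues: Y1, F2, F3, Y5, F7, W8, W9, Y10, W11, F17.

10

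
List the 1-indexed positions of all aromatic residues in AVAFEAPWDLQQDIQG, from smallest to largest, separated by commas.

4, 8

Phenylalanine (F), tryptophan (W), and tyrosine (Y) have aromatic ring side chains.
Matching residues: F4, W8.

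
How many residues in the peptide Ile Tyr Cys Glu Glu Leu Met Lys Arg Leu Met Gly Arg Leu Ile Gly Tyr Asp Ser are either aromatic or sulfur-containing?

Aromatic: F, W, Y. Sulfur-containing: C, M.
Aromatic residues here: Tyr2, Tyr17 (2).
Sulfur-containing residues here: Cys3, Met7, Met11 (3).
The two groups share no amino acid, so total = 2 + 3 = 5.

5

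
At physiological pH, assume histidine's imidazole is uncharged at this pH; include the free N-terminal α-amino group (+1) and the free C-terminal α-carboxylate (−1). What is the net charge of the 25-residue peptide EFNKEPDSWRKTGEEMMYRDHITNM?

-2

Near pH 7.4, K and R contribute +1 each, D and E contribute −1 each, and every other side chain (His included, as stated) is uncharged.
Positive (K, R): K4, R10, K11, R19 → +4.
Negative (D, E): E1, E5, D7, E14, E15, D20 → −6.
The N-terminus (+1) and C-terminus (−1) cancel.
Net charge = (+4) + (−6) = −2.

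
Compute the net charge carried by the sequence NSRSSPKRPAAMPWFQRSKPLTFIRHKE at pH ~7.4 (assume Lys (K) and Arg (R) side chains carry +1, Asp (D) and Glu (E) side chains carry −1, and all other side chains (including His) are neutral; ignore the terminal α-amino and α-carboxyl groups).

+6

Positive (K, R): R3, K7, R8, R17, K19, R25, K27 → +7.
Negative (D, E): E28 → −1.
Net charge = (+7) + (−1) = +6.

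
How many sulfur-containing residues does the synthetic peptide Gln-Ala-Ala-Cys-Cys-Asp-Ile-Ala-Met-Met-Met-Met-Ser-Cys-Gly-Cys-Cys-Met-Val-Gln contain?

Cysteine (C, thiol) and methionine (M, thioether) are the two sulfur-containing amino acids.
Matching residues: Cys4, Cys5, Met9, Met10, Met11, Met12, Cys14, Cys16, Cys17, Met18.

10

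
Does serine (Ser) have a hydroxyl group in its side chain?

Yes

S, T, and Y are the three residues with a side-chain hydroxyl.
Serine is in this group.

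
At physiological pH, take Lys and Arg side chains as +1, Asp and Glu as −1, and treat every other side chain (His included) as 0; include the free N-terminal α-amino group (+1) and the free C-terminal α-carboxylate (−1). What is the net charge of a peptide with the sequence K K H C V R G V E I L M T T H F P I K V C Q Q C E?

+2

Positive (K, R): K1, K2, R6, K19 → +4.
Negative (D, E): E9, E25 → −2.
The N-terminus (+1) and C-terminus (−1) cancel.
Net charge = (+4) + (−2) = +2.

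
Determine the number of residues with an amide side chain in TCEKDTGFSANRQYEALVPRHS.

2

The amide-side-chain residues are Asn (N) and Gln (Q).
Matching residues: N11, Q13.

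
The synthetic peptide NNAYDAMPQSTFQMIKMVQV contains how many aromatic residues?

F, W, and Y each carry an aromatic ring on the side chain.
Matching residues: Y4, F12.

2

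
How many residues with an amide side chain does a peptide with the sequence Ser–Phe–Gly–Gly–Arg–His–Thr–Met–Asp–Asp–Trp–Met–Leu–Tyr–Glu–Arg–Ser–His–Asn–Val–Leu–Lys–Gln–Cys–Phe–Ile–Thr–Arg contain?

2

The amide-side-chain residues are Asn (N) and Gln (Q).
Matching residues: Asn19, Gln23.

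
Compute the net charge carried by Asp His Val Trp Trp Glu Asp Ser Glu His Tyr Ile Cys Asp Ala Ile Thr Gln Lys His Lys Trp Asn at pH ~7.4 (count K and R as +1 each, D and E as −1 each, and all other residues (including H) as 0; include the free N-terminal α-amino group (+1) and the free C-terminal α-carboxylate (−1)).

-3

Positive (K, R): Lys19, Lys21 → +2.
Negative (D, E): Asp1, Glu6, Asp7, Glu9, Asp14 → −5.
The N-terminus (+1) and C-terminus (−1) cancel.
Net charge = (+2) + (−5) = −3.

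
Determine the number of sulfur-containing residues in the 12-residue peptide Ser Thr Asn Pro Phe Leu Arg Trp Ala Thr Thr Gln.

0

The sulfur-bearing residues are cysteine (–SH) and methionine (–S–CH₃).
None of the 12 residues belong to this group.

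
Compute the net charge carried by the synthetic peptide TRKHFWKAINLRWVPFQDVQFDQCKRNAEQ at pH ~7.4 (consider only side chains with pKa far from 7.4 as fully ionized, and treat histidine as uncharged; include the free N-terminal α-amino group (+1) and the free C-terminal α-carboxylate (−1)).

The side chains ionized at physiological pH are Lys/Arg (+1) and Asp/Glu (−1); with His treated as neutral, nothing else contributes.
Positive (K, R): R2, K3, K7, R12, K25, R26 → +6.
Negative (D, E): D18, D22, E29 → −3.
The N-terminus (+1) and C-terminus (−1) cancel.
Net charge = (+6) + (−3) = +3.

+3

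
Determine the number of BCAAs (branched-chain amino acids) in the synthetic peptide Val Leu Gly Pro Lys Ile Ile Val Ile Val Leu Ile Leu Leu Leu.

V, L, and I make up the branched-chain aliphatic group.
Matching residues: Val1, Leu2, Ile6, Ile7, Val8, Ile9, Val10, Leu11, Ile12, Leu13, Leu14, Leu15.

12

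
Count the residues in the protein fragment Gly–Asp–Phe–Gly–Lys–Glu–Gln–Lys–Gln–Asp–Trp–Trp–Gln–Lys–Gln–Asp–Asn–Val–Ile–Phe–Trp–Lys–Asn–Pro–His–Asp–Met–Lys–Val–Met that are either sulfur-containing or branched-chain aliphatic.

Sulfur-containing: C, M. Branched-chain aliphatic: I, L, V.
Sulfur-containing residues here: Met27, Met30 (2).
Branched-chain aliphatic residues here: Val18, Ile19, Val29 (3).
The two groups share no amino acid, so total = 2 + 3 = 5.

5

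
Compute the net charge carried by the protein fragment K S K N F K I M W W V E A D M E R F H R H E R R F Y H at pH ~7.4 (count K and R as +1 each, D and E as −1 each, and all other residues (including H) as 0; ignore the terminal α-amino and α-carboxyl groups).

+3

Positive (K, R): K1, K3, K6, R17, R20, R23, R24 → +7.
Negative (D, E): E12, D14, E16, E22 → −4.
Net charge = (+7) + (−4) = +3.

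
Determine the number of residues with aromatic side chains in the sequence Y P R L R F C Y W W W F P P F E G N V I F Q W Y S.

11

The aromatic amino acids are Phe (F, benzyl), Trp (W, indole), and Tyr (Y, phenol).
Matching residues: Y1, F6, Y8, W9, W10, W11, F12, F15, F21, W23, Y24.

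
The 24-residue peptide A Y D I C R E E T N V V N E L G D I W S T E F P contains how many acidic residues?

The acidic residues are Asp (D) and Glu (E), whose side chains end in a carboxylate group.
Matching residues: D3, E7, E8, E14, D17, E22.

6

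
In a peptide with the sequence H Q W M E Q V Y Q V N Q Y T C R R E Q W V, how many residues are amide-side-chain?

Asparagine (N) and glutamine (Q) have uncharged amide side chains.
Matching residues: Q2, Q6, Q9, N11, Q12, Q19.

6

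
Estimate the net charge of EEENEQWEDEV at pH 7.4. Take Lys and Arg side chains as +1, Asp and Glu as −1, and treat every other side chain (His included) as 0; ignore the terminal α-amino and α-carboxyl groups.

Positive (K, R): none → +0.
Negative (D, E): E1, E2, E3, E5, E8, D9, E10 → −7.
Net charge = (+0) + (−7) = −7.

-7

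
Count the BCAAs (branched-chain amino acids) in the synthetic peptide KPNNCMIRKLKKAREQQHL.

The BCAAs are Val, Leu, and Ile — aliphatic side chains with a branch point.
Matching residues: I7, L10, L19.

3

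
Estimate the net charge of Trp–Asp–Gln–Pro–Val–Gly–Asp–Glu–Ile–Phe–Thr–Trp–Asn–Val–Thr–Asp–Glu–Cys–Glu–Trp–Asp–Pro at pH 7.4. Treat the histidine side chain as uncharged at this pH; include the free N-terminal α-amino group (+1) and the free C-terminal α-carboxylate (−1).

At pH ~7.4 the Lys and Arg side chains are protonated (+1), the Asp and Glu side chains are deprotonated (−1), and with His taken as neutral all other side chains carry no charge.
Positive (K, R): none → +0.
Negative (D, E): Asp2, Asp7, Glu8, Asp16, Glu17, Glu19, Asp21 → −7.
The N-terminus (+1) and C-terminus (−1) cancel.
Net charge = (+0) + (−7) = −7.

-7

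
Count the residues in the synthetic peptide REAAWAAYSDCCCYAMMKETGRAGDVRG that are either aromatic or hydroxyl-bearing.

5

Aromatic: F, W, Y. Hydroxyl-bearing: S, T, Y.
Aromatic residues here: W5, Y8, Y14 (3).
Hydroxyl-bearing residues here: Y8, S9, Y14, T20 (4).
Y is in both groups, so the 2 Y residues must not be double-counted.
Total = 3 + 4 − 2 = 5.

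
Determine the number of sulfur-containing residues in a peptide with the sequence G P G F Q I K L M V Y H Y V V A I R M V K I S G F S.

2

Cysteine (C, thiol) and methionine (M, thioether) are the two sulfur-containing amino acids.
Matching residues: M9, M19.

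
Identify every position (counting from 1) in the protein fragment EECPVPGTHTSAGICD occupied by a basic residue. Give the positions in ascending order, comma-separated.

Matching residues: H9.

9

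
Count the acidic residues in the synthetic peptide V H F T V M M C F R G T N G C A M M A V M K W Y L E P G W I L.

The acidic residues are Asp (D) and Glu (E), whose side chains end in a carboxylate group.
Matching residues: E26.

1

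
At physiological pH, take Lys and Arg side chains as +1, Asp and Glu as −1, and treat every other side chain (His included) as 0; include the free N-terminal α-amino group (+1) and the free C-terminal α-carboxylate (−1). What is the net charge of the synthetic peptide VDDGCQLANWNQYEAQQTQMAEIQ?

-4

Positive (K, R): none → +0.
Negative (D, E): D2, D3, E14, E22 → −4.
The N-terminus (+1) and C-terminus (−1) cancel.
Net charge = (+0) + (−4) = −4.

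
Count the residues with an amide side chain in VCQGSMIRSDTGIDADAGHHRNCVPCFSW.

Asparagine (N) and glutamine (Q) have uncharged amide side chains.
Matching residues: Q3, N22.

2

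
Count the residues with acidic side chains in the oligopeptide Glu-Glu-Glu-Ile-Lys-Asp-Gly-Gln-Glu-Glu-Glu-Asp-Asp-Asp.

10

Only D (aspartate) and E (glutamate) carry a side-chain carboxylic acid.
Matching residues: Glu1, Glu2, Glu3, Asp6, Glu9, Glu10, Glu11, Asp12, Asp13, Asp14.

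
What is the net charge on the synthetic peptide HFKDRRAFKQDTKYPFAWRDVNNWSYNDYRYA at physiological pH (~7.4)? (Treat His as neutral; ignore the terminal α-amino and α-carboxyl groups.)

The side chains ionized at physiological pH are Lys/Arg (+1) and Asp/Glu (−1); with His treated as neutral, nothing else contributes.
Positive (K, R): K3, R5, R6, K9, K13, R19, R30 → +7.
Negative (D, E): D4, D11, D20, D28 → −4.
Net charge = (+7) + (−4) = +3.

+3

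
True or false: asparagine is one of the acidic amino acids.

False

The acidic residues are Asp (D) and Glu (E), whose side chains end in a carboxylate group.
Asparagine is not in this group.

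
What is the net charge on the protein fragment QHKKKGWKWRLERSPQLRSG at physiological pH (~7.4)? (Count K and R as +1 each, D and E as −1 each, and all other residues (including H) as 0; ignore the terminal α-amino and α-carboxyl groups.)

Positive (K, R): K3, K4, K5, K8, R10, R13, R18 → +7.
Negative (D, E): E12 → −1.
Net charge = (+7) + (−1) = +6.

+6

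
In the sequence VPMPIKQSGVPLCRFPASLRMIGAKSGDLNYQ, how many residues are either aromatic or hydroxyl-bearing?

5

Aromatic: F, W, Y. Hydroxyl-bearing: S, T, Y.
Aromatic residues here: F15, Y31 (2).
Hydroxyl-bearing residues here: S8, S18, S26, Y31 (4).
Y is in both groups, so the 1 Y residue must not be double-counted.
Total = 2 + 4 − 1 = 5.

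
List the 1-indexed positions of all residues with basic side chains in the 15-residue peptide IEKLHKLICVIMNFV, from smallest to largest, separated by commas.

K, R, and H are the three residues with basic side chains (ε-amine, guanidinium, and imidazole respectively).
Matching residues: K3, H5, K6.

3, 5, 6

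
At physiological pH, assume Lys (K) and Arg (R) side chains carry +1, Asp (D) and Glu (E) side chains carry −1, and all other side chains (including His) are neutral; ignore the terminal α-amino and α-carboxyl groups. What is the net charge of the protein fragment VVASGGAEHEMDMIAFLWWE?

-4

Positive (K, R): none → +0.
Negative (D, E): E8, E10, D12, E20 → −4.
Net charge = (+0) + (−4) = −4.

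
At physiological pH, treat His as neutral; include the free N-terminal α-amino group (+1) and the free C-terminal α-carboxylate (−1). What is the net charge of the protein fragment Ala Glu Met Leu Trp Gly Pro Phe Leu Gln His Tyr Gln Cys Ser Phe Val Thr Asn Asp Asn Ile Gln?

The side chains ionized at physiological pH are Lys/Arg (+1) and Asp/Glu (−1); with His treated as neutral, nothing else contributes.
Positive (K, R): none → +0.
Negative (D, E): Glu2, Asp20 → −2.
The N-terminus (+1) and C-terminus (−1) cancel.
Net charge = (+0) + (−2) = −2.

-2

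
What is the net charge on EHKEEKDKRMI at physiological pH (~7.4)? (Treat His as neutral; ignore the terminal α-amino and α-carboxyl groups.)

0

Near pH 7.4, K and R contribute +1 each, D and E contribute −1 each, and every other side chain (His included, as stated) is uncharged.
Positive (K, R): K3, K6, K8, R9 → +4.
Negative (D, E): E1, E4, E5, D7 → −4.
Net charge = (+4) + (−4) = 0.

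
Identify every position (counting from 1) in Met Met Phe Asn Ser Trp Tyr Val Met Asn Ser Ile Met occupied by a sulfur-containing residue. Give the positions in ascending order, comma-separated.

1, 2, 9, 13

Only Cys (C) and Met (M) have a sulfur atom in the side chain.
Matching residues: Met1, Met2, Met9, Met13.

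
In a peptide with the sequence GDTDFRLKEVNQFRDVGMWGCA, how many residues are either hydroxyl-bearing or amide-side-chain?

3

Hydroxyl-bearing: S, T, Y. Amide-side-chain: N, Q.
Hydroxyl-bearing residues here: T3 (1).
Amide-side-chain residues here: N11, Q12 (2).
The two groups share no amino acid, so total = 1 + 2 = 3.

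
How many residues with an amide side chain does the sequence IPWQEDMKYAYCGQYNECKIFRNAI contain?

Only N (asparagine) and Q (glutamine) carry a side-chain carboxamide.
Matching residues: Q4, Q14, N16, N23.

4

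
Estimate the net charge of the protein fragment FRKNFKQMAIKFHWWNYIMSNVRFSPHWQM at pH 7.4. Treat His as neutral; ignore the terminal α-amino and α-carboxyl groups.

+5

Near pH 7.4, K and R contribute +1 each, D and E contribute −1 each, and every other side chain (His included, as stated) is uncharged.
Positive (K, R): R2, K3, K6, K11, R23 → +5.
Negative (D, E): none → −0.
Net charge = (+5) + (−0) = +5.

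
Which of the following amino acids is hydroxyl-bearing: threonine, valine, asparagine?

threonine

S, T, and Y are the three residues with a side-chain hydroxyl.
Of the listed options, only threonine belongs to this group.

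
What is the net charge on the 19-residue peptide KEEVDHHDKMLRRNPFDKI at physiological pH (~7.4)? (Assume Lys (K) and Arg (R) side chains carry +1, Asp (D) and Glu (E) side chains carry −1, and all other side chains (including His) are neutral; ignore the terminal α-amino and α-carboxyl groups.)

Positive (K, R): K1, K9, R12, R13, K18 → +5.
Negative (D, E): E2, E3, D5, D8, D17 → −5.
Net charge = (+5) + (−5) = 0.

0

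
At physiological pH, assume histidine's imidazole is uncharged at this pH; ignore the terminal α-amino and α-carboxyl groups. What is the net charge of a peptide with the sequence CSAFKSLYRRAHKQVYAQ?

+4

At pH ~7.4 the Lys and Arg side chains are protonated (+1), the Asp and Glu side chains are deprotonated (−1), and with His taken as neutral all other side chains carry no charge.
Positive (K, R): K5, R9, R10, K13 → +4.
Negative (D, E): none → −0.
Net charge = (+4) + (−0) = +4.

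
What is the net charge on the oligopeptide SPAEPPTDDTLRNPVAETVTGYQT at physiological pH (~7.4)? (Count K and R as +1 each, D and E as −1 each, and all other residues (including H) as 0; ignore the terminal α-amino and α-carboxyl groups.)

-3

Positive (K, R): R12 → +1.
Negative (D, E): E4, D8, D9, E17 → −4.
Net charge = (+1) + (−4) = −3.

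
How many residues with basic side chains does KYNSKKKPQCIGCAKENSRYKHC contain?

K, R, and H are the three residues with basic side chains (ε-amine, guanidinium, and imidazole respectively).
Matching residues: K1, K5, K6, K7, K15, R19, K21, H22.

8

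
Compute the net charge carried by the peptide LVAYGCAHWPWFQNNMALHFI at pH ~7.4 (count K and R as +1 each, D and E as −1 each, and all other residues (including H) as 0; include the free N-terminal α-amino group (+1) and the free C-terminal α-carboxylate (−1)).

Positive (K, R): none → +0.
Negative (D, E): none → −0.
The N-terminus (+1) and C-terminus (−1) cancel.
Net charge = (+0) + (−0) = 0.

0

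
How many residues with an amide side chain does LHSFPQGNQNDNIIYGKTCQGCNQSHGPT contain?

8

The amide-side-chain residues are Asn (N) and Gln (Q).
Matching residues: Q6, N8, Q9, N10, N12, Q20, N23, Q24.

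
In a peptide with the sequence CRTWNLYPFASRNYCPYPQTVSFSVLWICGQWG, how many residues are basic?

2

K, R, and H are the three residues with basic side chains (ε-amine, guanidinium, and imidazole respectively).
Matching residues: R2, R12.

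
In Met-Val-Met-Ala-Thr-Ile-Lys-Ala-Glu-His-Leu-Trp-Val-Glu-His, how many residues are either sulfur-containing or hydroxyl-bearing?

Sulfur-containing: C, M. Hydroxyl-bearing: S, T, Y.
Sulfur-containing residues here: Met1, Met3 (2).
Hydroxyl-bearing residues here: Thr5 (1).
The two groups share no amino acid, so total = 2 + 1 = 3.

3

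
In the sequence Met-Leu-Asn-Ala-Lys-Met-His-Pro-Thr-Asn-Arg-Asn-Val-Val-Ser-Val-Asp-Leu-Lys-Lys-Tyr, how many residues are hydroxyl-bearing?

3

S, T, and Y are the three residues with a side-chain hydroxyl.
Matching residues: Thr9, Ser15, Tyr21.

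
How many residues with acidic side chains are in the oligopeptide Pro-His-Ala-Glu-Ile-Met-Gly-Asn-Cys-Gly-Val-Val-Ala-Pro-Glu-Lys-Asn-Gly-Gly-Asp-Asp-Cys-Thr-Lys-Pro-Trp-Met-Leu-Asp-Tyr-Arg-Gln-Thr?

Only D (aspartate) and E (glutamate) carry a side-chain carboxylic acid.
Matching residues: Glu4, Glu15, Asp20, Asp21, Asp29.

5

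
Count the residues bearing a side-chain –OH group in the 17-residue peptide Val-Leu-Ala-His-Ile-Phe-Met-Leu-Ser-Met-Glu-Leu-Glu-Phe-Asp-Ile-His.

1

S, T, and Y are the three residues with a side-chain hydroxyl.
Matching residues: Ser9.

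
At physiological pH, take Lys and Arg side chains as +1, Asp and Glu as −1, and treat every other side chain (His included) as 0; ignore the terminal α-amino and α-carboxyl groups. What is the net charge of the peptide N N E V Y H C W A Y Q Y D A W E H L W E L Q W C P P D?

Positive (K, R): none → +0.
Negative (D, E): E3, D13, E16, E20, D27 → −5.
Net charge = (+0) + (−5) = −5.

-5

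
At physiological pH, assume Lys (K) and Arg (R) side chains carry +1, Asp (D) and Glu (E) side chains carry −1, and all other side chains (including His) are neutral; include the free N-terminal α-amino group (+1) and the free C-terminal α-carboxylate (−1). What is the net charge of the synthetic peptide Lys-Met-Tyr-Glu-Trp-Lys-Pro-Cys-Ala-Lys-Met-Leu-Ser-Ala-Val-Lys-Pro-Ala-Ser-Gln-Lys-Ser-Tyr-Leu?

Positive (K, R): Lys1, Lys6, Lys10, Lys16, Lys21 → +5.
Negative (D, E): Glu4 → −1.
The N-terminus (+1) and C-terminus (−1) cancel.
Net charge = (+5) + (−1) = +4.

+4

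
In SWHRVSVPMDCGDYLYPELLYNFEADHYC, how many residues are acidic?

Aspartate (D) and glutamate (E) have carboxylic-acid side chains and are the acidic amino acids.
Matching residues: D10, D13, E18, E24, D26.

5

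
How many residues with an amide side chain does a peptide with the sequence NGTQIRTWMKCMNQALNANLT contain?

6

Asparagine (N) and glutamine (Q) have uncharged amide side chains.
Matching residues: N1, Q4, N13, Q14, N17, N19.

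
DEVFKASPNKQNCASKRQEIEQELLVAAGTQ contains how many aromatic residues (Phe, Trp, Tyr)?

1

Matching residues: F4.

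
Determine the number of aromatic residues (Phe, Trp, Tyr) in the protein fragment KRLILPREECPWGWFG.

Matching residues: W12, W14, F15.

3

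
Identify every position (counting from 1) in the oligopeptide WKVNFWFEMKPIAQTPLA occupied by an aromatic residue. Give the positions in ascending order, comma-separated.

1, 5, 6, 7

Phenylalanine (F), tryptophan (W), and tyrosine (Y) have aromatic ring side chains.
Matching residues: W1, F5, W6, F7.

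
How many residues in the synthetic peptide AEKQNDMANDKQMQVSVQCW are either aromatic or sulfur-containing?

4

Aromatic: F, W, Y. Sulfur-containing: C, M.
Aromatic residues here: W20 (1).
Sulfur-containing residues here: M7, M13, C19 (3).
The two groups share no amino acid, so total = 1 + 3 = 4.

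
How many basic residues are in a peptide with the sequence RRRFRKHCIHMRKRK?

11

The basic amino acids are Lys (K), Arg (R), and His (H).
Matching residues: R1, R2, R3, R5, K6, H7, H10, R12, K13, R14, K15.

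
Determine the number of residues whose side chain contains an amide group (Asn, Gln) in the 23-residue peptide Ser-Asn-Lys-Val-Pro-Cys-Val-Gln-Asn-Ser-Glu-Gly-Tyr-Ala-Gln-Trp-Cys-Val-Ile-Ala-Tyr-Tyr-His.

4

Matching residues: Asn2, Gln8, Asn9, Gln15.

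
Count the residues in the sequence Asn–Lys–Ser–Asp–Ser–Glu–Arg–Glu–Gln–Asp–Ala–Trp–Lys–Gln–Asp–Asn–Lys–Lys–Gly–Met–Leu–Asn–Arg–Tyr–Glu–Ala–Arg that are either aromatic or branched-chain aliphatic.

Aromatic: F, W, Y. Branched-chain aliphatic: I, L, V.
Aromatic residues here: Trp12, Tyr24 (2).
Branched-chain aliphatic residues here: Leu21 (1).
The two groups share no amino acid, so total = 2 + 1 = 3.

3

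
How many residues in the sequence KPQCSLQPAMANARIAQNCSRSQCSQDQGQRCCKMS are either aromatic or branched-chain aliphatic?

Aromatic: F, W, Y. Branched-chain aliphatic: I, L, V.
Aromatic residues here: none (0).
Branched-chain aliphatic residues here: L6, I15 (2).
The two groups share no amino acid, so total = 0 + 2 = 2.

2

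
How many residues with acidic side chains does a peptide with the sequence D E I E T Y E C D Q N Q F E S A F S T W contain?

The acidic residues are Asp (D) and Glu (E), whose side chains end in a carboxylate group.
Matching residues: D1, E2, E4, E7, D9, E14.

6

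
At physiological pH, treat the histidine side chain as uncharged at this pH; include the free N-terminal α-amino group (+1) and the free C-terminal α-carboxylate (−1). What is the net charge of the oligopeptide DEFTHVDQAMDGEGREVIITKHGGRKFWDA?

-3

Near pH 7.4, K and R contribute +1 each, D and E contribute −1 each, and every other side chain (His included, as stated) is uncharged.
Positive (K, R): R15, K21, R25, K26 → +4.
Negative (D, E): D1, E2, D7, D11, E13, E16, D29 → −7.
The N-terminus (+1) and C-terminus (−1) cancel.
Net charge = (+4) + (−7) = −3.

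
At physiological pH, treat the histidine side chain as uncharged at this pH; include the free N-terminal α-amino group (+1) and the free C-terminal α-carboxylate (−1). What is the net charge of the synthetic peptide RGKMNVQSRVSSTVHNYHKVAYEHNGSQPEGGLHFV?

Near pH 7.4, K and R contribute +1 each, D and E contribute −1 each, and every other side chain (His included, as stated) is uncharged.
Positive (K, R): R1, K3, R9, K19 → +4.
Negative (D, E): E23, E30 → −2.
The N-terminus (+1) and C-terminus (−1) cancel.
Net charge = (+4) + (−2) = +2.

+2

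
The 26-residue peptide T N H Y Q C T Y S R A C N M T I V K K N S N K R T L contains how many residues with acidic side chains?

Only D (aspartate) and E (glutamate) carry a side-chain carboxylic acid.
None of the 26 residues belong to this group.

0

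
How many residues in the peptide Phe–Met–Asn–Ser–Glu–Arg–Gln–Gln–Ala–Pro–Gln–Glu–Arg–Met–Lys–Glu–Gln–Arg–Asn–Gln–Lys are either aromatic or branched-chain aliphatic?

1

Aromatic: F, W, Y. Branched-chain aliphatic: I, L, V.
Aromatic residues here: Phe1 (1).
Branched-chain aliphatic residues here: none (0).
The two groups share no amino acid, so total = 1 + 0 = 1.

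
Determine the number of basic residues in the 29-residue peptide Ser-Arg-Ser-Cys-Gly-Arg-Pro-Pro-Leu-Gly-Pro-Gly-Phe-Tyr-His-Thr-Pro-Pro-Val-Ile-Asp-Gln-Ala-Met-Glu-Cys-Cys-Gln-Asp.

K, R, and H are the three residues with basic side chains (ε-amine, guanidinium, and imidazole respectively).
Matching residues: Arg2, Arg6, His15.

3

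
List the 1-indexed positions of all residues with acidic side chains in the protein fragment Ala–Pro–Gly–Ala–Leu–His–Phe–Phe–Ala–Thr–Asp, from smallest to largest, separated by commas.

11

The acidic residues are Asp (D) and Glu (E), whose side chains end in a carboxylate group.
Matching residues: Asp11.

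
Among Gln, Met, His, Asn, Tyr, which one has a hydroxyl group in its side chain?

Serine (S), threonine (T), and tyrosine (Y) each carry a hydroxyl group on the side chain.
Of the listed options, only Tyr belongs to this group.

Tyr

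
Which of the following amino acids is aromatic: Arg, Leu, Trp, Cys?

Trp

The aromatic amino acids are Phe (F, benzyl), Trp (W, indole), and Tyr (Y, phenol).
Of the listed options, only Trp belongs to this group.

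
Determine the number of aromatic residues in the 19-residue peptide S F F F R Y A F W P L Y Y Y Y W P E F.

12

The aromatic amino acids are Phe (F, benzyl), Trp (W, indole), and Tyr (Y, phenol).
Matching residues: F2, F3, F4, Y6, F8, W9, Y12, Y13, Y14, Y15, W16, F19.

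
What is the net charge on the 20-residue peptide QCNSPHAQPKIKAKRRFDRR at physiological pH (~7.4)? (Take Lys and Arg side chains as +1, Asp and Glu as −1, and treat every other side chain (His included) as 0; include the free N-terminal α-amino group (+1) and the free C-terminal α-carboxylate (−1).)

+6

Positive (K, R): K10, K12, K14, R15, R16, R19, R20 → +7.
Negative (D, E): D18 → −1.
The N-terminus (+1) and C-terminus (−1) cancel.
Net charge = (+7) + (−1) = +6.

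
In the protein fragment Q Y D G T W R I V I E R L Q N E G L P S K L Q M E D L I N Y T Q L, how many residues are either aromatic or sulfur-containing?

4

Aromatic: F, W, Y. Sulfur-containing: C, M.
Aromatic residues here: Y2, W6, Y30 (3).
Sulfur-containing residues here: M24 (1).
The two groups share no amino acid, so total = 3 + 1 = 4.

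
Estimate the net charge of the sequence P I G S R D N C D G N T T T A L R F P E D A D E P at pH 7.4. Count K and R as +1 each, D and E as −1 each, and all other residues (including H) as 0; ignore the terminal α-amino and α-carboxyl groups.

Positive (K, R): R5, R17 → +2.
Negative (D, E): D6, D9, E20, D21, D23, E24 → −6.
Net charge = (+2) + (−6) = −4.

-4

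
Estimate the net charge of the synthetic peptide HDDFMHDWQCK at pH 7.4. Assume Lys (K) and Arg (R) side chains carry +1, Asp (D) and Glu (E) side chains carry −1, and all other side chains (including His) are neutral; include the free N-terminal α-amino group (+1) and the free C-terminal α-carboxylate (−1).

-2

Positive (K, R): K11 → +1.
Negative (D, E): D2, D3, D7 → −3.
The N-terminus (+1) and C-terminus (−1) cancel.
Net charge = (+1) + (−3) = −2.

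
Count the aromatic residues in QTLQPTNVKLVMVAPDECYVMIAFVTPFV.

F, W, and Y each carry an aromatic ring on the side chain.
Matching residues: Y19, F24, F28.

3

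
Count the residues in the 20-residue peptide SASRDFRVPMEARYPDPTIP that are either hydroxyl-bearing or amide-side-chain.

4

Hydroxyl-bearing: S, T, Y. Amide-side-chain: N, Q.
Hydroxyl-bearing residues here: S1, S3, Y14, T18 (4).
Amide-side-chain residues here: none (0).
The two groups share no amino acid, so total = 4 + 0 = 4.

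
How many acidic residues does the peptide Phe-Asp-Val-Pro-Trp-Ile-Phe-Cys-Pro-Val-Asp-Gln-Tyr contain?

2

Only D (aspartate) and E (glutamate) carry a side-chain carboxylic acid.
Matching residues: Asp2, Asp11.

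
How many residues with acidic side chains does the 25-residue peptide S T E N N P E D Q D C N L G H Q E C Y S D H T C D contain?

7

The acidic residues are Asp (D) and Glu (E), whose side chains end in a carboxylate group.
Matching residues: E3, E7, D8, D10, E17, D21, D25.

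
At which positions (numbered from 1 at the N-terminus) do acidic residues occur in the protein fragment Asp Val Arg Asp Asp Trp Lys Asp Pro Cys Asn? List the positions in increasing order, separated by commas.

Only D (aspartate) and E (glutamate) carry a side-chain carboxylic acid.
Matching residues: Asp1, Asp4, Asp5, Asp8.

1, 4, 5, 8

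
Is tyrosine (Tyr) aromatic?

F, W, and Y each carry an aromatic ring on the side chain.
Tyrosine is in this group.

Yes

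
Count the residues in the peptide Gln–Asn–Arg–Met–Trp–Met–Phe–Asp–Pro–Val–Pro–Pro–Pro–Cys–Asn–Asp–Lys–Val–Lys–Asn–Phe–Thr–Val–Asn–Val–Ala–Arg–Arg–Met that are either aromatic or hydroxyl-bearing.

4

Aromatic: F, W, Y. Hydroxyl-bearing: S, T, Y.
Aromatic residues here: Trp5, Phe7, Phe21 (3).
Hydroxyl-bearing residues here: Thr22 (1).
(Y belongs to both groups, but none appear in this sequence.) Total = 3 + 1 = 4.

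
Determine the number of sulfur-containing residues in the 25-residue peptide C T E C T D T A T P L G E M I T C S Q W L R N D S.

4

The sulfur-bearing residues are cysteine (–SH) and methionine (–S–CH₃).
Matching residues: C1, C4, M14, C17.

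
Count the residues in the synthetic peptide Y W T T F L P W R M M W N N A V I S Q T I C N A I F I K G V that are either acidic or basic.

2

Acidic: D, E. Basic: H, K, R.
Acidic residues here: none (0).
Basic residues here: R9, K28 (2).
The two groups share no amino acid, so total = 0 + 2 = 2.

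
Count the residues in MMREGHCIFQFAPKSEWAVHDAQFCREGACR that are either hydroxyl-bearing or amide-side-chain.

Hydroxyl-bearing: S, T, Y. Amide-side-chain: N, Q.
Hydroxyl-bearing residues here: S15 (1).
Amide-side-chain residues here: Q10, Q23 (2).
The two groups share no amino acid, so total = 1 + 2 = 3.

3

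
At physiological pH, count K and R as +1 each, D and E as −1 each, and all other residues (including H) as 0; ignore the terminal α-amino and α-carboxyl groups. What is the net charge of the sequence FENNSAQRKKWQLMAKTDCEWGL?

Positive (K, R): R8, K9, K10, K16 → +4.
Negative (D, E): E2, D18, E20 → −3.
Net charge = (+4) + (−3) = +1.

+1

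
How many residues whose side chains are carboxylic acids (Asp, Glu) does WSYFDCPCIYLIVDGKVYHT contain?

Matching residues: D5, D14.

2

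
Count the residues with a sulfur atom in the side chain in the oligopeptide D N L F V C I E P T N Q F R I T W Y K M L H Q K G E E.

2

The sulfur-bearing residues are cysteine (–SH) and methionine (–S–CH₃).
Matching residues: C6, M20.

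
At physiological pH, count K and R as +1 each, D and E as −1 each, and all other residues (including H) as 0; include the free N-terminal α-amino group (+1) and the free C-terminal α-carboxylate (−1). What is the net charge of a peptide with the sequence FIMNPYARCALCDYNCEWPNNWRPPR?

Positive (K, R): R8, R23, R26 → +3.
Negative (D, E): D13, E17 → −2.
The N-terminus (+1) and C-terminus (−1) cancel.
Net charge = (+3) + (−2) = +1.

+1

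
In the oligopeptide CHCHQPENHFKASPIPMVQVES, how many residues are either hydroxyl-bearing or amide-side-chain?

Hydroxyl-bearing: S, T, Y. Amide-side-chain: N, Q.
Hydroxyl-bearing residues here: S13, S22 (2).
Amide-side-chain residues here: Q5, N8, Q19 (3).
The two groups share no amino acid, so total = 2 + 3 = 5.

5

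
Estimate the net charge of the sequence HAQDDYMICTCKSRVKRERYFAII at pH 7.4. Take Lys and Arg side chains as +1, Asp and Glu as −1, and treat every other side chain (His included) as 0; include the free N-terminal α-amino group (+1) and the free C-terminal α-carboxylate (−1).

+2

Positive (K, R): K12, R14, K16, R17, R19 → +5.
Negative (D, E): D4, D5, E18 → −3.
The N-terminus (+1) and C-terminus (−1) cancel.
Net charge = (+5) + (−3) = +2.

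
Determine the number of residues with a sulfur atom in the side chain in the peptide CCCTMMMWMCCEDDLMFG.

The sulfur-bearing residues are cysteine (–SH) and methionine (–S–CH₃).
Matching residues: C1, C2, C3, M5, M6, M7, M9, C10, C11, M16.

10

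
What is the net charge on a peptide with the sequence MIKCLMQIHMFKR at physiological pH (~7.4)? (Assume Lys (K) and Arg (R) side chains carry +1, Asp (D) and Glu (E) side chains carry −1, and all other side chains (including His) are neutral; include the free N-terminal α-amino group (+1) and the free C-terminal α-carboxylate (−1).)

+3

Positive (K, R): K3, K12, R13 → +3.
Negative (D, E): none → −0.
The N-terminus (+1) and C-terminus (−1) cancel.
Net charge = (+3) + (−0) = +3.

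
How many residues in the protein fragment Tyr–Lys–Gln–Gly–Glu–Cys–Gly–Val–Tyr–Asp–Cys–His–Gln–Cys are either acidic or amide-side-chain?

Acidic: D, E. Amide-side-chain: N, Q.
Acidic residues here: Glu5, Asp10 (2).
Amide-side-chain residues here: Gln3, Gln13 (2).
The two groups share no amino acid, so total = 2 + 2 = 4.

4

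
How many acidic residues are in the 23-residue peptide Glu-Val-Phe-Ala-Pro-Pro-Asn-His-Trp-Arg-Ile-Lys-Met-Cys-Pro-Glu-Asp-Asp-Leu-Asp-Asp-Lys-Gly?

6

The acidic residues are Asp (D) and Glu (E), whose side chains end in a carboxylate group.
Matching residues: Glu1, Glu16, Asp17, Asp18, Asp20, Asp21.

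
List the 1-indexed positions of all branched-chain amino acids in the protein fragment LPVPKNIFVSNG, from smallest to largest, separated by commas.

1, 3, 7, 9

The BCAAs are Val, Leu, and Ile — aliphatic side chains with a branch point.
Matching residues: L1, V3, I7, V9.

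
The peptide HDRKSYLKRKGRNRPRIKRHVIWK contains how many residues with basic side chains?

K, R, and H are the three residues with basic side chains (ε-amine, guanidinium, and imidazole respectively).
Matching residues: H1, R3, K4, K8, R9, K10, R12, R14, R16, K18, R19, H20, K24.

13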